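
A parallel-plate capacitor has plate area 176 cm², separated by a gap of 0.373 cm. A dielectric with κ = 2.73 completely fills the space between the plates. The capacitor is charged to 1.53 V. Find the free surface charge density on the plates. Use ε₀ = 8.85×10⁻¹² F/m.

σ ≈ 9.91 nC/m²

A = 176 cm² = 1.76×10⁻² m².
C = κε₀A/d = 2.73 × 8.85×10⁻¹² × 1.76×10⁻² / 3.73×10⁻³ = 1.14×10⁻¹⁰ F.
σ = Q/A = CV/A = 1.14×10⁻¹⁰ × 1.53 / 1.76×10⁻² = 9.91×10⁻⁹ C/m².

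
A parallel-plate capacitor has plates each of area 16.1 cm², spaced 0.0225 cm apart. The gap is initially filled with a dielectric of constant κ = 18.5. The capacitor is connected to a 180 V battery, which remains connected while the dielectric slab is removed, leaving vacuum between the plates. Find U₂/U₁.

Battery connected ⇒ V is held fixed.
C₂ = 0.0541 C₁ and U = ½CV², so U₂/U₁ = C₂/C₁ = 0.0541.

U₂/U₁ ≈ 0.0541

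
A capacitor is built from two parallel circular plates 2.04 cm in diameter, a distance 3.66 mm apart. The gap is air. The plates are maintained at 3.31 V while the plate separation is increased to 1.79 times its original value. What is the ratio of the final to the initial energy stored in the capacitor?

U₂/U₁ ≈ 0.559

Battery connected ⇒ V is held fixed.
C₂ = 0.559 C₁ and U = ½CV², so U₂/U₁ = C₂/C₁ = 0.559.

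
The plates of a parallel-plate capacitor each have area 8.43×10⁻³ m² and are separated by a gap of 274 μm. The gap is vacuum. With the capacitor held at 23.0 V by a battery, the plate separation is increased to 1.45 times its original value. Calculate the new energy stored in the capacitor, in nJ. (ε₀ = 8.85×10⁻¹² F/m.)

49.7 nJ

Initially C₁ = ε₀A/d = 8.85×10⁻¹² × 8.43×10⁻³ / 2.74×10⁻⁴ = 2.72×10⁻¹⁰ F.
U₁ = 7.20×10⁻⁸ J.
Battery connected ⇒ V is held fixed. C₂ = 0.690 C₁ and U = ½CV², so U₂/U₁ = C₂/C₁ = 0.690.
U₂ = 0.690 × 7.20×10⁻⁸ = 4.97×10⁻⁸ J.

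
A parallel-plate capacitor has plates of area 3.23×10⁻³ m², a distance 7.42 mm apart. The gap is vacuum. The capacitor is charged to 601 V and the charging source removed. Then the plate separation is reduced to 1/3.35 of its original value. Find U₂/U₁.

Isolated ⇒ Q is held fixed.
C₂ = 3.35 C₁ and U = Q²/(2C), so U₂/U₁ = C₁/C₂ = 0.299.

0.299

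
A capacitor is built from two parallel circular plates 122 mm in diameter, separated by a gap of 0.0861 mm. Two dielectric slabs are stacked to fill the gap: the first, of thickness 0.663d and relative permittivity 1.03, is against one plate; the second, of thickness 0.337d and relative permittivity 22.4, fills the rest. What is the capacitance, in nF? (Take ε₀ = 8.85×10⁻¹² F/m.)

A = π(122/2 mm)² = 1.17×10⁻² m².
Stacked slabs ⇒ two capacitors in series, each with the full plate area.
C₁ = κ₁ε₀A/d₁ = 1.03 × 8.85×10⁻¹² × 1.17×10⁻² / 5.71×10⁻⁵ = 1.87×10⁻⁹ F.
C₂ = κ₂ε₀A/d₂ = 22.4 × 8.85×10⁻¹² × 1.17×10⁻² / 2.90×10⁻⁵ = 7.99×10⁻⁸ F.
C = (1/C₁ + 1/C₂)⁻¹ = 1.82×10⁻⁹ F.

C ≈ 1.82 nF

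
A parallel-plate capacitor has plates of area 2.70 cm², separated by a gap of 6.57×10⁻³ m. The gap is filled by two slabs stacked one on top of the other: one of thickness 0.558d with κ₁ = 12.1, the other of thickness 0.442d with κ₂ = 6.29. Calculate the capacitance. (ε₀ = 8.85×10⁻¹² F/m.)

3.12 pF

A = 2.70 cm² = 2.70×10⁻⁴ m².
Stacked slabs ⇒ two capacitors in series, each with the full plate area.
C₁ = κ₁ε₀A/d₁ = 12.1 × 8.85×10⁻¹² × 2.70×10⁻⁴ / 3.67×10⁻³ = 7.89×10⁻¹² F.
C₂ = κ₂ε₀A/d₂ = 6.29 × 8.85×10⁻¹² × 2.70×10⁻⁴ / 2.90×10⁻³ = 5.18×10⁻¹² F.
C = (1/C₁ + 1/C₂)⁻¹ = 3.12×10⁻¹² F.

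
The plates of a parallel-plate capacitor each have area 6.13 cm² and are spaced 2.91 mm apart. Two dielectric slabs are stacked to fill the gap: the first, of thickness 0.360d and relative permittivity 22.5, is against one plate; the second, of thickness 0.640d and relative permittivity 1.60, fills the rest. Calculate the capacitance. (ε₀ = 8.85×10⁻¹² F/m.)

A = 6.13 cm² = 6.13×10⁻⁴ m².
Stacked slabs ⇒ two capacitors in series, each with the full plate area.
C₁ = κ₁ε₀A/d₁ = 22.5 × 8.85×10⁻¹² × 6.13×10⁻⁴ / 1.05×10⁻³ = 1.17×10⁻¹⁰ F.
C₂ = κ₂ε₀A/d₂ = 1.60 × 8.85×10⁻¹² × 6.13×10⁻⁴ / 1.86×10⁻³ = 4.66×10⁻¹² F.
C = (1/C₁ + 1/C₂)⁻¹ = 4.48×10⁻¹² F.

C ≈ 4.48 pF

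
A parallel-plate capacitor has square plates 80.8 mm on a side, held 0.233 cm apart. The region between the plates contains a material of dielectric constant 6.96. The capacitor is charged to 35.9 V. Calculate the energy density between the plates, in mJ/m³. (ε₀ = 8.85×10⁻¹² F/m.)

E = V/d = 35.9 / 2.33×10⁻³ = 1.54×10⁴ V/m.
u = ½κε₀E² = ½ × 6.96 × 8.85×10⁻¹² × (1.54×10⁴)² = 7.31×10⁻³ J/m³.

u ≈ 7.31 mJ/m³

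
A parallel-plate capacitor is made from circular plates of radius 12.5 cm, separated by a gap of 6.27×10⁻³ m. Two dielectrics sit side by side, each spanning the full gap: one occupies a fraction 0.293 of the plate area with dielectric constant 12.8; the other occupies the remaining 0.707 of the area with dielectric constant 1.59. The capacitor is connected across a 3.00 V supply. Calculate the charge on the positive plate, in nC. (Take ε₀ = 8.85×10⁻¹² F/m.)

Q ≈ 1.01 nC

A = π(12.5 cm)² = 4.91×10⁻² m².
Side-by-side slabs ⇒ two capacitors in parallel, each spanning the full gap.
C₁ = κ₁ε₀A₁/d = 12.8 × 8.85×10⁻¹² × 1.44×10⁻² / 6.27×10⁻³ = 2.60×10⁻¹⁰ F.
C₂ = κ₂ε₀A₂/d = 1.59 × 8.85×10⁻¹² × 3.47×10⁻² / 6.27×10⁻³ = 7.79×10⁻¹¹ F.
C = C₁ + C₂ = 3.38×10⁻¹⁰ F.
Q = CV = 3.38×10⁻¹⁰ × 3.00 = 1.01×10⁻⁹ C.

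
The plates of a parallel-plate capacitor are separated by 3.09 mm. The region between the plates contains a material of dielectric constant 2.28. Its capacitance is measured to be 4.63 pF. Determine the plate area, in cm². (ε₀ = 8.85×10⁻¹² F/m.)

A ≈ 7.09 cm²

A = Cd/(κε₀) = 4.63×10⁻¹² × 3.09×10⁻³ / (2.28 × 8.85×10⁻¹²) = 7.09×10⁻⁴ m².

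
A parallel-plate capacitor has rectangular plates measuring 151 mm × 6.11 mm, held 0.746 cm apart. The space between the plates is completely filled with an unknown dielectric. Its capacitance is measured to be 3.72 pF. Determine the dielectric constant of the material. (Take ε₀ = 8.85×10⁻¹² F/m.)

3.40

A = 151 × 6.11 mm² = 9.23×10⁻⁴ m².
κ = Cd/(ε₀A) = 3.72×10⁻¹² × 7.46×10⁻³ / (8.85×10⁻¹² × 9.23×10⁻⁴) = 3.40.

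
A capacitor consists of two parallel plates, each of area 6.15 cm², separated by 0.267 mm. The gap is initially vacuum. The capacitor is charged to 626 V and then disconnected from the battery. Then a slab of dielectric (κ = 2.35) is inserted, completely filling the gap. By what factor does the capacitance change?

C = κε₀A/d scales with κ, so C₂/C₁ = κ = 2.35.

2.35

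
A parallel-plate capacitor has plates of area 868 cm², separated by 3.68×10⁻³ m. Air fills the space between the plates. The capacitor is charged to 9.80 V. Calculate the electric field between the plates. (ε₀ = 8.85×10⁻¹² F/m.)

E = V/d = 9.80 / 3.68×10⁻³ = 2.66×10³ V/m.

E ≈ 2.66 kV/m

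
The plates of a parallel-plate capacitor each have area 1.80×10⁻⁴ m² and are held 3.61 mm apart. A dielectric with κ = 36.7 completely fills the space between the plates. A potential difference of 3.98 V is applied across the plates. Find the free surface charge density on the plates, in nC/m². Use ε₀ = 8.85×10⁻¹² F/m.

358 nC/m²

C = κε₀A/d = 36.7 × 8.85×10⁻¹² × 1.80×10⁻⁴ / 3.61×10⁻³ = 1.62×10⁻¹¹ F.
σ = Q/A = CV/A = 1.62×10⁻¹¹ × 3.98 / 1.80×10⁻⁴ = 3.58×10⁻⁷ C/m².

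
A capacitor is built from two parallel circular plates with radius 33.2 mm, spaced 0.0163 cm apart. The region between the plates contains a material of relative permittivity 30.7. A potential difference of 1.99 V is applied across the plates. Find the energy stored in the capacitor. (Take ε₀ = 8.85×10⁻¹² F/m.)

A = π(33.2 mm)² = 3.46×10⁻³ m².
C = κε₀A/d = 30.7 × 8.85×10⁻¹² × 3.46×10⁻³ / 1.63×10⁻⁴ = 5.77×10⁻⁹ F.
U = ½CV² = ½ × 5.77×10⁻⁹ × (1.99)² = 1.14×10⁻⁸ J.

U ≈ 11.4 nJ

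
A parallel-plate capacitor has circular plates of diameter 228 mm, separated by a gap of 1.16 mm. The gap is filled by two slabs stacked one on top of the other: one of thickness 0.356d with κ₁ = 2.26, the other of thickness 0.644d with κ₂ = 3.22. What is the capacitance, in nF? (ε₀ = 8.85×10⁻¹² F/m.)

A = π(228/2 mm)² = 4.08×10⁻² m².
Stacked slabs ⇒ two capacitors in series, each with the full plate area.
C₁ = κ₁ε₀A/d₁ = 2.26 × 8.85×10⁻¹² × 4.08×10⁻² / 4.13×10⁻⁴ = 1.98×10⁻⁹ F.
C₂ = κ₂ε₀A/d₂ = 3.22 × 8.85×10⁻¹² × 4.08×10⁻² / 7.47×10⁻⁴ = 1.56×10⁻⁹ F.
C = (1/C₁ + 1/C₂)⁻¹ = 8.71×10⁻¹⁰ F.

C ≈ 0.871 nF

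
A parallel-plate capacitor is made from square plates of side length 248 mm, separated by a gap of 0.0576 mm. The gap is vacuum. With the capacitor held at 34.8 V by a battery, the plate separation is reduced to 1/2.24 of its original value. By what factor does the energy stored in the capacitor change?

Battery connected ⇒ V is held fixed.
C₂ = 2.24 C₁ and U = ½CV², so U₂/U₁ = C₂/C₁ = 2.24.

2.24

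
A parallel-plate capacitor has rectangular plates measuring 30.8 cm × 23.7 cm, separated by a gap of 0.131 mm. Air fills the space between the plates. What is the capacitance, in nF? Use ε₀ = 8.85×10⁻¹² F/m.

A = 30.8 × 23.7 cm² = 7.30×10⁻² m².
C = ε₀A/d = 8.85×10⁻¹² × 7.30×10⁻² / 1.31×10⁻⁴ = 4.93×10⁻⁹ F.

4.93 nF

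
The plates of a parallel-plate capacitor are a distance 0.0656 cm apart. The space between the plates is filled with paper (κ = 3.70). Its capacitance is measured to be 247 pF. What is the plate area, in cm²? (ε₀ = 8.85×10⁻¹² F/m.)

A = Cd/(κε₀) = 2.47×10⁻¹⁰ × 6.56×10⁻⁴ / (3.70 × 8.85×10⁻¹²) = 4.95×10⁻³ m².

A ≈ 49.5 cm²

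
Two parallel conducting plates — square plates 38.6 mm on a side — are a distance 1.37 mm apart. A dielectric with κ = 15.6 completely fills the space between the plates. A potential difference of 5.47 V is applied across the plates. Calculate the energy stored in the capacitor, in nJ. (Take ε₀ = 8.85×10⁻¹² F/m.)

A = (38.6 mm)² = 1.49×10⁻³ m².
C = κε₀A/d = 15.6 × 8.85×10⁻¹² × 1.49×10⁻³ / 1.37×10⁻³ = 1.50×10⁻¹⁰ F.
U = ½CV² = ½ × 1.50×10⁻¹⁰ × (5.47)² = 2.25×10⁻⁹ J.

U ≈ 2.25 nJ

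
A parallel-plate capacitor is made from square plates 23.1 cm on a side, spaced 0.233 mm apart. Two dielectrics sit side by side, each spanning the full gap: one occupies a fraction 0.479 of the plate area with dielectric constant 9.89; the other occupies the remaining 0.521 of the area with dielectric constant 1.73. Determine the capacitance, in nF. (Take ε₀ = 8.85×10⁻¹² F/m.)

C ≈ 11.4 nF

A = (23.1 cm)² = 5.34×10⁻² m².
Side-by-side slabs ⇒ two capacitors in parallel, each spanning the full gap.
C₁ = κ₁ε₀A₁/d = 9.89 × 8.85×10⁻¹² × 2.56×10⁻² / 2.33×10⁻⁴ = 9.60×10⁻⁹ F.
C₂ = κ₂ε₀A₂/d = 1.73 × 8.85×10⁻¹² × 2.78×10⁻² / 2.33×10⁻⁴ = 1.83×10⁻⁹ F.
C = C₁ + C₂ = 1.14×10⁻⁸ F.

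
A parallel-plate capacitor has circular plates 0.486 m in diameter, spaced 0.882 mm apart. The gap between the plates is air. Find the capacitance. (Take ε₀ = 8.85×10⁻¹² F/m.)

1.86 nF

A = π(0.486/2 m)² = 0.186 m².
C = ε₀A/d = 8.85×10⁻¹² × 0.186 / 8.82×10⁻⁴ = 1.86×10⁻⁹ F.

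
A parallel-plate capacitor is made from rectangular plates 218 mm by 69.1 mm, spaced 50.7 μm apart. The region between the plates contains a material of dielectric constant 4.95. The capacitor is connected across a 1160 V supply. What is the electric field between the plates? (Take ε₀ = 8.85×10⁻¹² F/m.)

E = V/d = 1160 / 5.07×10⁻⁵ = 2.29×10⁷ V/m.

E ≈ 22.9 MV/m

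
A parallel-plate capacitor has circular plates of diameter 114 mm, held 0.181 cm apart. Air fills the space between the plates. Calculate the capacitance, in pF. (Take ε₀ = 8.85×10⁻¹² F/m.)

C ≈ 49.9 pF

A = π(114/2 mm)² = 1.02×10⁻² m².
C = ε₀A/d = 8.85×10⁻¹² × 1.02×10⁻² / 1.81×10⁻³ = 4.99×10⁻¹¹ F.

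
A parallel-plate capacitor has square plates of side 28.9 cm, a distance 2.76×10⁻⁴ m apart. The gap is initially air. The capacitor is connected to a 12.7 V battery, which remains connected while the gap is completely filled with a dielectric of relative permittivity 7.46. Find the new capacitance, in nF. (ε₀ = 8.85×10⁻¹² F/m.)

A = (28.9 cm)² = 8.35×10⁻² m².
Initially C₁ = ε₀A/d = 8.85×10⁻¹² × 8.35×10⁻² / 2.76×10⁻⁴ = 2.68×10⁻⁹ F.
C = κε₀A/d scales with κ, so C₂/C₁ = κ = 7.46.
C₂ = 7.46 × 2.68×10⁻⁹ = 2.00×10⁻⁸ F.

C ≈ 20.0 nF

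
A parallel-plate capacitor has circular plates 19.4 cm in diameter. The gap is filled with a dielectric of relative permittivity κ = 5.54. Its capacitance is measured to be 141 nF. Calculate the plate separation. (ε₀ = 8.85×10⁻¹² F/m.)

A = π(19.4/2 cm)² = 2.96×10⁻² m².
d = κε₀A/C = 5.54 × 8.85×10⁻¹² × 2.96×10⁻² / 1.41×10⁻⁷ = 1.03×10⁻⁵ m.

10.3 μm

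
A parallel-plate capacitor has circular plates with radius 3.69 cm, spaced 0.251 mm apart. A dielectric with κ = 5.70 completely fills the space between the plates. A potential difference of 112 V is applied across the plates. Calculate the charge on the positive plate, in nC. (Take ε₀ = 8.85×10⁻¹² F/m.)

A = π(3.69 cm)² = 4.28×10⁻³ m².
C = κε₀A/d = 5.70 × 8.85×10⁻¹² × 4.28×10⁻³ / 2.51×10⁻⁴ = 8.60×10⁻¹⁰ F.
Q = CV = 8.60×10⁻¹⁰ × 112 = 9.63×10⁻⁸ C.

96.3 nC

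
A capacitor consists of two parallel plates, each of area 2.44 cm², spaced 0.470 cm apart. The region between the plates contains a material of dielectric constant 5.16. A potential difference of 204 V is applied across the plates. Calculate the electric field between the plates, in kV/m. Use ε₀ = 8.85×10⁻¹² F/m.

43.4 kV/m

E = V/d = 204 / 4.70×10⁻³ = 4.34×10⁴ V/m.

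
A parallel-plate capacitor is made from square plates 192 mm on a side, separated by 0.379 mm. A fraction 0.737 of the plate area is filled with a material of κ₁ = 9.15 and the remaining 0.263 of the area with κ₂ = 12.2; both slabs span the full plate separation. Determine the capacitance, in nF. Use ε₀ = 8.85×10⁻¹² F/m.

A = (192 mm)² = 3.69×10⁻² m².
Side-by-side slabs ⇒ two capacitors in parallel, each spanning the full gap.
C₁ = κ₁ε₀A₁/d = 9.15 × 8.85×10⁻¹² × 2.72×10⁻² / 3.79×10⁻⁴ = 5.80×10⁻⁹ F.
C₂ = κ₂ε₀A₂/d = 12.2 × 8.85×10⁻¹² × 9.70×10⁻³ / 3.79×10⁻⁴ = 2.76×10⁻⁹ F.
C = C₁ + C₂ = 8.57×10⁻⁹ F.

C ≈ 8.57 nF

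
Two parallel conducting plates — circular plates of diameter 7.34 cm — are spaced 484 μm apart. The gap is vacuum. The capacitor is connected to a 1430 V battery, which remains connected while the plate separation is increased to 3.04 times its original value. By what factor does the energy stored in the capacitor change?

0.329

Battery connected ⇒ V is held fixed.
C₂ = 0.329 C₁ and U = ½CV², so U₂/U₁ = C₂/C₁ = 0.329.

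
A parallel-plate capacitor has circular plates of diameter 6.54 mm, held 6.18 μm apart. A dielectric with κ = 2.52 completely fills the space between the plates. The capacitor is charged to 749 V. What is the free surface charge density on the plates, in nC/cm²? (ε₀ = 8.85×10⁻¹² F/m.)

A = π(6.54/2 mm)² = 3.36×10⁻⁵ m².
C = κε₀A/d = 2.52 × 8.85×10⁻¹² × 3.36×10⁻⁵ / 6.18×10⁻⁶ = 1.21×10⁻¹⁰ F.
σ = Q/A = CV/A = 1.21×10⁻¹⁰ × 749 / 3.36×10⁻⁵ = 2.70×10⁻³ C/m².

270 nC/cm²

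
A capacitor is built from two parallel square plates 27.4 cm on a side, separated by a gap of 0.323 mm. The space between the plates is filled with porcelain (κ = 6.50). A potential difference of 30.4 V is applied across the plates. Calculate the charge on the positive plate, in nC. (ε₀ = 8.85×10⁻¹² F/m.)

A = (27.4 cm)² = 7.51×10⁻² m².
C = κε₀A/d = 6.50 × 8.85×10⁻¹² × 7.51×10⁻² / 3.23×10⁻⁴ = 1.34×10⁻⁸ F.
Q = CV = 1.34×10⁻⁸ × 30.4 = 4.06×10⁻⁷ C.

Q ≈ 406 nC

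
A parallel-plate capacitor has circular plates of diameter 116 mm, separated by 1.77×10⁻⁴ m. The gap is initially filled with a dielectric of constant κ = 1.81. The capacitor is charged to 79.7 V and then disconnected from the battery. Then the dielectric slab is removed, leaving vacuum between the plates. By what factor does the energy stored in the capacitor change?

Isolated ⇒ Q is held fixed.
C₂ = 0.552 C₁ and U = Q²/(2C), so U₂/U₁ = C₁/C₂ = 1.81.

U₂/U₁ ≈ 1.81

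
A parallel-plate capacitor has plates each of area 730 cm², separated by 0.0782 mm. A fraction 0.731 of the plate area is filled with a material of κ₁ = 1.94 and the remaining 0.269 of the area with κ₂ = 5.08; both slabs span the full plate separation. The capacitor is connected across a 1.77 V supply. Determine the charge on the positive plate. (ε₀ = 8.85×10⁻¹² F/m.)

A = 730 cm² = 7.30×10⁻² m².
Side-by-side slabs ⇒ two capacitors in parallel, each spanning the full gap.
C₁ = κ₁ε₀A₁/d = 1.94 × 8.85×10⁻¹² × 5.34×10⁻² / 7.82×10⁻⁵ = 1.17×10⁻⁸ F.
C₂ = κ₂ε₀A₂/d = 5.08 × 8.85×10⁻¹² × 1.96×10⁻² / 7.82×10⁻⁵ = 1.13×10⁻⁸ F.
C = C₁ + C₂ = 2.30×10⁻⁸ F.
Q = CV = 2.30×10⁻⁸ × 1.77 = 4.07×10⁻⁸ C.

Q ≈ 40.7 nC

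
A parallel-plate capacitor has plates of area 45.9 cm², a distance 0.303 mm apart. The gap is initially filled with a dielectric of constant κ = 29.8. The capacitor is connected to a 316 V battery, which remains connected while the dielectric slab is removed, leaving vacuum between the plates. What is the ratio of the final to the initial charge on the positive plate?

Q₂/Q₁ ≈ 0.0336

Battery connected ⇒ V is held fixed.
C₂ = 0.0336 C₁ and Q = CV, so Q₂/Q₁ = C₂/C₁ = 0.0336.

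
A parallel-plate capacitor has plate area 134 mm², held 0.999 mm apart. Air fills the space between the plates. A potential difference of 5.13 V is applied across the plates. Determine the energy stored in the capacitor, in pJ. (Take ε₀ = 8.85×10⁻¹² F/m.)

A = 134 mm² = 1.34×10⁻⁴ m².
C = ε₀A/d = 8.85×10⁻¹² × 1.34×10⁻⁴ / 9.99×10⁻⁴ = 1.19×10⁻¹² F.
U = ½CV² = ½ × 1.19×10⁻¹² × (5.13)² = 1.56×10⁻¹¹ J.

U ≈ 15.6 pJ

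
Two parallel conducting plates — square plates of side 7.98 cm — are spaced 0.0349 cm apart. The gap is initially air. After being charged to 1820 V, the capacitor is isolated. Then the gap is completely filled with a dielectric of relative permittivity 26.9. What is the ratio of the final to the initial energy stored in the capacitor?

U₂/U₁ ≈ 0.0372

Isolated ⇒ Q is held fixed.
C₂ = 26.9 C₁ and U = Q²/(2C), so U₂/U₁ = C₁/C₂ = 0.0372.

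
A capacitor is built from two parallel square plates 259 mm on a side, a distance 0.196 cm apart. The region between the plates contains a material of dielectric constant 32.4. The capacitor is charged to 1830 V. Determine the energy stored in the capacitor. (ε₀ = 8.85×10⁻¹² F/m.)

16.4 mJ

A = (259 mm)² = 6.71×10⁻² m².
C = κε₀A/d = 32.4 × 8.85×10⁻¹² × 6.71×10⁻² / 1.96×10⁻³ = 9.81×10⁻⁹ F.
U = ½CV² = ½ × 9.81×10⁻⁹ × (1830)² = 1.64×10⁻² J.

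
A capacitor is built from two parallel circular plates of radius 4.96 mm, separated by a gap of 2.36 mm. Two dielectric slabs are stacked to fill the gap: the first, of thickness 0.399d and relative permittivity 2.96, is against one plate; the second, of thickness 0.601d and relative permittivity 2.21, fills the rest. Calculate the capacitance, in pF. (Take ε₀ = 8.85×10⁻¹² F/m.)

C ≈ 0.713 pF

A = π(4.96 mm)² = 7.73×10⁻⁵ m².
Stacked slabs ⇒ two capacitors in series, each with the full plate area.
C₁ = κ₁ε₀A/d₁ = 2.96 × 8.85×10⁻¹² × 7.73×10⁻⁵ / 9.42×10⁻⁴ = 2.15×10⁻¹² F.
C₂ = κ₂ε₀A/d₂ = 2.21 × 8.85×10⁻¹² × 7.73×10⁻⁵ / 1.42×10⁻³ = 1.07×10⁻¹² F.
C = (1/C₁ + 1/C₂)⁻¹ = 7.13×10⁻¹³ F.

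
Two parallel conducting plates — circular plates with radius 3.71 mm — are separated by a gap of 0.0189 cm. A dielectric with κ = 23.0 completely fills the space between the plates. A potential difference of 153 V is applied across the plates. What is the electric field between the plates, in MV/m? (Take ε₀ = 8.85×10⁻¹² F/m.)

E = V/d = 153 / 1.89×10⁻⁴ = 8.10×10⁵ V/m.

E ≈ 0.810 MV/m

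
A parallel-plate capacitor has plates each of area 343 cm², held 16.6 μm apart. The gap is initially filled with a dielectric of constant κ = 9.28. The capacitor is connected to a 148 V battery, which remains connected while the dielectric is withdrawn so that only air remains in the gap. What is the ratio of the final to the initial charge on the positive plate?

Battery connected ⇒ V is held fixed.
C₂ = 0.108 C₁ and Q = CV, so Q₂/Q₁ = C₂/C₁ = 0.108.

Q₂/Q₁ ≈ 0.108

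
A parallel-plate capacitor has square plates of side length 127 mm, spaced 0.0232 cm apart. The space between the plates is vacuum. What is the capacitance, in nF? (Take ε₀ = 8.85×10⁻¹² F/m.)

C ≈ 0.615 nF

A = (127 mm)² = 1.61×10⁻² m².
C = ε₀A/d = 8.85×10⁻¹² × 1.61×10⁻² / 2.32×10⁻⁴ = 6.15×10⁻¹⁰ F.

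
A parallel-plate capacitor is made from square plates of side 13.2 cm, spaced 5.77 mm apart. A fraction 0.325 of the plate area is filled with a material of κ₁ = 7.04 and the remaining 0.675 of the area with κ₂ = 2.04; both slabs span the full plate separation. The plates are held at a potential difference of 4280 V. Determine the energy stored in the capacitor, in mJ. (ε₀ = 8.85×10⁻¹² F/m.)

A = (13.2 cm)² = 1.74×10⁻² m².
Side-by-side slabs ⇒ two capacitors in parallel, each spanning the full gap.
C₁ = κ₁ε₀A₁/d = 7.04 × 8.85×10⁻¹² × 5.66×10⁻³ / 5.77×10⁻³ = 6.11×10⁻¹¹ F.
C₂ = κ₂ε₀A₂/d = 2.04 × 8.85×10⁻¹² × 1.18×10⁻² / 5.77×10⁻³ = 3.68×10⁻¹¹ F.
C = C₁ + C₂ = 9.79×10⁻¹¹ F.
U = ½CV² = ½ × 9.79×10⁻¹¹ × (4280)² = 8.97×10⁻⁴ J.

0.897 mJ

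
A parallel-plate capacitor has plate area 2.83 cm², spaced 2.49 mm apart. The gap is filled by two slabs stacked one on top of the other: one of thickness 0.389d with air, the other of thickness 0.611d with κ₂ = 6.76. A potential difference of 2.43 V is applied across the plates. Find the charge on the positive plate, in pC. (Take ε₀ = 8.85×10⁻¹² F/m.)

A = 2.83 cm² = 2.83×10⁻⁴ m².
Stacked slabs ⇒ two capacitors in series, each with the full plate area.
C₁ = κ₁ε₀A/d₁ = 1.00 × 8.85×10⁻¹² × 2.83×10⁻⁴ / 9.69×10⁻⁴ = 2.59×10⁻¹² F.
C₂ = κ₂ε₀A/d₂ = 6.76 × 8.85×10⁻¹² × 2.83×10⁻⁴ / 1.52×10⁻³ = 1.11×10⁻¹¹ F.
C = (1/C₁ + 1/C₂)⁻¹ = 2.10×10⁻¹² F.
Q = CV = 2.10×10⁻¹² × 2.43 = 5.10×10⁻¹² C.

5.10 pC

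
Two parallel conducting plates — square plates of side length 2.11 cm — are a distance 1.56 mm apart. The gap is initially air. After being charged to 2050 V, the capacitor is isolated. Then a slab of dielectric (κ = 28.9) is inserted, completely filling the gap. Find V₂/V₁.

V₂/V₁ ≈ 0.0346

Isolated ⇒ Q is held fixed.
C₂ = 28.9 C₁ and V = Q/C, so V₂/V₁ = C₁/C₂ = 0.0346.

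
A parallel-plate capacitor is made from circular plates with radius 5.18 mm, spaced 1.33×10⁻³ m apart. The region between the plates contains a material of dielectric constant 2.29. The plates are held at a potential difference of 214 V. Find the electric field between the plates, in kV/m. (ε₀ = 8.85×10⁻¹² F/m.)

E = V/d = 214 / 1.33×10⁻³ = 1.61×10⁵ V/m.

E ≈ 161 kV/m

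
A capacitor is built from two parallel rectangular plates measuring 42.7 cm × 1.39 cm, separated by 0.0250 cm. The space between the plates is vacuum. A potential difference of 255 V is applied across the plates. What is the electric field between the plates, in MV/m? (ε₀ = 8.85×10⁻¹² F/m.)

E ≈ 1.02 MV/m

E = V/d = 255 / 2.50×10⁻⁴ = 1.02×10⁶ V/m.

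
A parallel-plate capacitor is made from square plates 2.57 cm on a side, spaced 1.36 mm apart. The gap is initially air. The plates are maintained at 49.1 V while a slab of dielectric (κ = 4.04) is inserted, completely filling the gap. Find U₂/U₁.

4.04

Battery connected ⇒ V is held fixed.
C₂ = 4.04 C₁ and U = ½CV², so U₂/U₁ = C₂/C₁ = 4.04.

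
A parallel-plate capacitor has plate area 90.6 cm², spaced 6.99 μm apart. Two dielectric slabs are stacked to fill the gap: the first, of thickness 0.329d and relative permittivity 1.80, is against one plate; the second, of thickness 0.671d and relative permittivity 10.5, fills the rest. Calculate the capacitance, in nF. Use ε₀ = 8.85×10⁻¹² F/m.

C ≈ 46.5 nF

A = 90.6 cm² = 9.06×10⁻³ m².
Stacked slabs ⇒ two capacitors in series, each with the full plate area.
C₁ = κ₁ε₀A/d₁ = 1.80 × 8.85×10⁻¹² × 9.06×10⁻³ / 2.30×10⁻⁶ = 6.28×10⁻⁸ F.
C₂ = κ₂ε₀A/d₂ = 10.5 × 8.85×10⁻¹² × 9.06×10⁻³ / 4.69×10⁻⁶ = 1.79×10⁻⁷ F.
C = (1/C₁ + 1/C₂)⁻¹ = 4.65×10⁻⁸ F.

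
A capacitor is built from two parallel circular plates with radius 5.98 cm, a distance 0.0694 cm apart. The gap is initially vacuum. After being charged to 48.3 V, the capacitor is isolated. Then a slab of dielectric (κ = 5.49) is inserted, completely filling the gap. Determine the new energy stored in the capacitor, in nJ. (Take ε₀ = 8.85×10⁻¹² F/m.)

U ≈ 30.4 nJ

A = π(5.98 cm)² = 1.12×10⁻² m².
Initially C₁ = ε₀A/d = 8.85×10⁻¹² × 1.12×10⁻² / 6.94×10⁻⁴ = 1.43×10⁻¹⁰ F.
U₁ = 1.67×10⁻⁷ J.
Isolated ⇒ Q is held fixed. C₂ = 5.49 C₁ and U = Q²/(2C), so U₂/U₁ = C₁/C₂ = 0.182.
U₂ = 0.182 × 1.67×10⁻⁷ = 3.04×10⁻⁸ J.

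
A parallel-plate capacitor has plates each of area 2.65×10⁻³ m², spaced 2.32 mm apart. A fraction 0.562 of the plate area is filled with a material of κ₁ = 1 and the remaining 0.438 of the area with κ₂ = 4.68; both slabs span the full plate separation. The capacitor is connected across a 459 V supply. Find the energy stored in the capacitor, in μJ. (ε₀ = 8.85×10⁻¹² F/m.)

Side-by-side slabs ⇒ two capacitors in parallel, each spanning the full gap.
C₁ = κ₁ε₀A₁/d = 1.00 × 8.85×10⁻¹² × 1.49×10⁻³ / 2.32×10⁻³ = 5.68×10⁻¹² F.
C₂ = κ₂ε₀A₂/d = 4.68 × 8.85×10⁻¹² × 1.16×10⁻³ / 2.32×10⁻³ = 2.07×10⁻¹¹ F.
C = C₁ + C₂ = 2.64×10⁻¹¹ F.
U = ½CV² = ½ × 2.64×10⁻¹¹ × (459)² = 2.78×10⁻⁶ J.

U ≈ 2.78 μJ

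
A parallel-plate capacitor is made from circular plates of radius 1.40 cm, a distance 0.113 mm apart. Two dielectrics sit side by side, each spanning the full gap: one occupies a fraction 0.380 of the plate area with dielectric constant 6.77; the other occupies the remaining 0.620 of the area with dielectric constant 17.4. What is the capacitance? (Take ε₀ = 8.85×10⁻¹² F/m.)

C ≈ 0.644 nF

A = π(1.40 cm)² = 6.16×10⁻⁴ m².
Side-by-side slabs ⇒ two capacitors in parallel, each spanning the full gap.
C₁ = κ₁ε₀A₁/d = 6.77 × 8.85×10⁻¹² × 2.34×10⁻⁴ / 1.13×10⁻⁴ = 1.24×10⁻¹⁰ F.
C₂ = κ₂ε₀A₂/d = 17.4 × 8.85×10⁻¹² × 3.82×10⁻⁴ / 1.13×10⁻⁴ = 5.20×10⁻¹⁰ F.
C = C₁ + C₂ = 6.44×10⁻¹⁰ F.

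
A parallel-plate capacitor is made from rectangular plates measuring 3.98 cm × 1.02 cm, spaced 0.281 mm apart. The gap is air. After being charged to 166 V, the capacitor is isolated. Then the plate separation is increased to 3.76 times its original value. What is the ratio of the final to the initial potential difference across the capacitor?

V₂/V₁ ≈ 3.76

Isolated ⇒ Q is held fixed.
C₂ = 0.266 C₁ and V = Q/C, so V₂/V₁ = C₁/C₂ = 3.76.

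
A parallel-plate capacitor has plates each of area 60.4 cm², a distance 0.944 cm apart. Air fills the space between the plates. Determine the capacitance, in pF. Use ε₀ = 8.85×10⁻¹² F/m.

A = 60.4 cm² = 6.04×10⁻³ m².
C = ε₀A/d = 8.85×10⁻¹² × 6.04×10⁻³ / 9.44×10⁻³ = 5.66×10⁻¹² F.

C ≈ 5.66 pF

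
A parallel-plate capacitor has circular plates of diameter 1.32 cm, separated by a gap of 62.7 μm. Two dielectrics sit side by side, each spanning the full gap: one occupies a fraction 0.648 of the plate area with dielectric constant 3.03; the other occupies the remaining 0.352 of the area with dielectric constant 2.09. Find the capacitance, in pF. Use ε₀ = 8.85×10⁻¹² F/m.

A = π(1.32/2 cm)² = 1.37×10⁻⁴ m².
Side-by-side slabs ⇒ two capacitors in parallel, each spanning the full gap.
C₁ = κ₁ε₀A₁/d = 3.03 × 8.85×10⁻¹² × 8.87×10⁻⁵ / 6.27×10⁻⁵ = 3.79×10⁻¹¹ F.
C₂ = κ₂ε₀A₂/d = 2.09 × 8.85×10⁻¹² × 4.82×10⁻⁵ / 6.27×10⁻⁵ = 1.42×10⁻¹¹ F.
C = C₁ + C₂ = 5.21×10⁻¹¹ F.

52.1 pF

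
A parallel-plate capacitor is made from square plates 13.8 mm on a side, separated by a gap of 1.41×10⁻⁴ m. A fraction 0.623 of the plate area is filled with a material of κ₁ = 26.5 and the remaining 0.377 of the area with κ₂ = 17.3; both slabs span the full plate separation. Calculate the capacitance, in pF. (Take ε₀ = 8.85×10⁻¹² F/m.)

A = (13.8 mm)² = 1.90×10⁻⁴ m².
Side-by-side slabs ⇒ two capacitors in parallel, each spanning the full gap.
C₁ = κ₁ε₀A₁/d = 26.5 × 8.85×10⁻¹² × 1.19×10⁻⁴ / 1.41×10⁻⁴ = 1.97×10⁻¹⁰ F.
C₂ = κ₂ε₀A₂/d = 17.3 × 8.85×10⁻¹² × 7.18×10⁻⁵ / 1.41×10⁻⁴ = 7.80×10⁻¹¹ F.
C = C₁ + C₂ = 2.75×10⁻¹⁰ F.

C ≈ 275 pF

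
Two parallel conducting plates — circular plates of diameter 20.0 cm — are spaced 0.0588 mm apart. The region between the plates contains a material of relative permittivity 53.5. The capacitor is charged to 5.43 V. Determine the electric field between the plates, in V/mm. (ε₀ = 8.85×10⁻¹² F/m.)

E ≈ 92.3 V/mm

E = V/d = 5.43 / 5.88×10⁻⁵ = 9.23×10⁴ V/m.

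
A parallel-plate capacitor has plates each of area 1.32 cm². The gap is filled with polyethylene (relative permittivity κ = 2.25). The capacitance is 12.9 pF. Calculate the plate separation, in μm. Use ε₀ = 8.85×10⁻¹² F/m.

d ≈ 204 μm

A = 1.32 cm² = 1.32×10⁻⁴ m².
d = κε₀A/C = 2.25 × 8.85×10⁻¹² × 1.32×10⁻⁴ / 1.29×10⁻¹¹ = 2.04×10⁻⁴ m.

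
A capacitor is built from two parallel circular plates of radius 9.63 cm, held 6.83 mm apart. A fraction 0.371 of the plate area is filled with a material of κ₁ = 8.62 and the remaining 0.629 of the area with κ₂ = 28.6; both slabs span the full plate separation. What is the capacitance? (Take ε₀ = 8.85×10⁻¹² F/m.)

A = π(9.63 cm)² = 2.91×10⁻² m².
Side-by-side slabs ⇒ two capacitors in parallel, each spanning the full gap.
C₁ = κ₁ε₀A₁/d = 8.62 × 8.85×10⁻¹² × 1.08×10⁻² / 6.83×10⁻³ = 1.21×10⁻¹⁰ F.
C₂ = κ₂ε₀A₂/d = 28.6 × 8.85×10⁻¹² × 1.83×10⁻² / 6.83×10⁻³ = 6.79×10⁻¹⁰ F.
C = C₁ + C₂ = 8.00×10⁻¹⁰ F.

C ≈ 0.800 nF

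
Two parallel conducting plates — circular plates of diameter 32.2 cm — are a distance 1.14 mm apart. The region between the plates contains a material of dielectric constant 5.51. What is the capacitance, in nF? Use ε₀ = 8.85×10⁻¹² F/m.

3.48 nF

A = π(32.2/2 cm)² = 8.14×10⁻² m².
C = κε₀A/d = 5.51 × 8.85×10⁻¹² × 8.14×10⁻² / 1.14×10⁻³ = 3.48×10⁻⁹ F.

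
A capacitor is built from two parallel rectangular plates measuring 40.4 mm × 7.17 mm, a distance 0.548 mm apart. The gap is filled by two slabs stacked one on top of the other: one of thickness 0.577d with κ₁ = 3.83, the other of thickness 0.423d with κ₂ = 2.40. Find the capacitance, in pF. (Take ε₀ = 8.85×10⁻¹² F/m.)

14.3 pF

A = 40.4 × 7.17 mm² = 2.90×10⁻⁴ m².
Stacked slabs ⇒ two capacitors in series, each with the full plate area.
C₁ = κ₁ε₀A/d₁ = 3.83 × 8.85×10⁻¹² × 2.90×10⁻⁴ / 3.16×10⁻⁴ = 3.11×10⁻¹¹ F.
C₂ = κ₂ε₀A/d₂ = 2.40 × 8.85×10⁻¹² × 2.90×10⁻⁴ / 2.32×10⁻⁴ = 2.65×10⁻¹¹ F.
C = (1/C₁ + 1/C₂)⁻¹ = 1.43×10⁻¹¹ F.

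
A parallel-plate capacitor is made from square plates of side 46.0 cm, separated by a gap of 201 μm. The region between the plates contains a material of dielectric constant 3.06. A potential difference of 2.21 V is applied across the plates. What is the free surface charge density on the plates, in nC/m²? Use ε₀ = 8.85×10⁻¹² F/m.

σ ≈ 298 nC/m²

A = (46.0 cm)² = 0.212 m².
C = κε₀A/d = 3.06 × 8.85×10⁻¹² × 0.212 / 2.01×10⁻⁴ = 2.85×10⁻⁸ F.
σ = Q/A = CV/A = 2.85×10⁻⁸ × 2.21 / 0.212 = 2.98×10⁻⁷ C/m².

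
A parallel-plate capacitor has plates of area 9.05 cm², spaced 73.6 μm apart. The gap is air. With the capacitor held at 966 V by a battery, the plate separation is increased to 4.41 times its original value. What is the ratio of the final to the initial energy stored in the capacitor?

Battery connected ⇒ V is held fixed.
C₂ = 0.227 C₁ and U = ½CV², so U₂/U₁ = C₂/C₁ = 0.227.

U₂/U₁ ≈ 0.227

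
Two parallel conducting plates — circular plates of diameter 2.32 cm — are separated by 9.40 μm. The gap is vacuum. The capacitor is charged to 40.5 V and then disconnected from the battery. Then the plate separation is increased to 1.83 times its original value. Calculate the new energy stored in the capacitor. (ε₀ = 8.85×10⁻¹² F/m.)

A = π(2.32/2 cm)² = 4.23×10⁻⁴ m².
Initially C₁ = ε₀A/d = 8.85×10⁻¹² × 4.23×10⁻⁴ / 9.40×10⁻⁶ = 3.98×10⁻¹⁰ F.
U₁ = 3.26×10⁻⁷ J.
Isolated ⇒ Q is held fixed. C₂ = 0.546 C₁ and U = Q²/(2C), so U₂/U₁ = C₁/C₂ = 1.83.
U₂ = 1.83 × 3.26×10⁻⁷ = 5.97×10⁻⁷ J.

0.597 μJ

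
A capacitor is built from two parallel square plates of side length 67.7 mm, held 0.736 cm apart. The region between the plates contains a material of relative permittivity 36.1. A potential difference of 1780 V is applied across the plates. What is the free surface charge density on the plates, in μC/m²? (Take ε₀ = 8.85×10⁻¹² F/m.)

A = (67.7 mm)² = 4.58×10⁻³ m².
C = κε₀A/d = 36.1 × 8.85×10⁻¹² × 4.58×10⁻³ / 7.36×10⁻³ = 1.99×10⁻¹⁰ F.
σ = Q/A = CV/A = 1.99×10⁻¹⁰ × 1780 / 4.58×10⁻³ = 7.73×10⁻⁵ C/m².

77.3 μC/m²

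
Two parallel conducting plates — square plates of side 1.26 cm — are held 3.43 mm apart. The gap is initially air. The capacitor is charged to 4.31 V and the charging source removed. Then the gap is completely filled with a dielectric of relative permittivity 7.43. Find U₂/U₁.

0.135

Isolated ⇒ Q is held fixed.
C₂ = 7.43 C₁ and U = Q²/(2C), so U₂/U₁ = C₁/C₂ = 0.135.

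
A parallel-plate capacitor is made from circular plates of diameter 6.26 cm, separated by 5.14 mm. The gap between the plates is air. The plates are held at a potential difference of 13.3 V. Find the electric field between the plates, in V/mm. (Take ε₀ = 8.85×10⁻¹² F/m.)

2.59 V/mm

E = V/d = 13.3 / 5.14×10⁻³ = 2.59×10³ V/m.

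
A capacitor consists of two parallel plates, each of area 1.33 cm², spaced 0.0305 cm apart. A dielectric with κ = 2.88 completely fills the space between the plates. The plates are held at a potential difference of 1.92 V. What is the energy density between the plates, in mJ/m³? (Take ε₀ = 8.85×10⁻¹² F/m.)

E = V/d = 1.92 / 3.05×10⁻⁴ = 6.30×10³ V/m.
u = ½κε₀E² = ½ × 2.88 × 8.85×10⁻¹² × (6.30×10³)² = 5.05×10⁻⁴ J/m³.

0.505 mJ/m³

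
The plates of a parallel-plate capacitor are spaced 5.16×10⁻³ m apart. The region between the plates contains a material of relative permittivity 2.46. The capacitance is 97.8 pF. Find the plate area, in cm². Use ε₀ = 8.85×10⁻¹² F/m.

232 cm²

A = Cd/(κε₀) = 9.78×10⁻¹¹ × 5.16×10⁻³ / (2.46 × 8.85×10⁻¹²) = 2.32×10⁻² m².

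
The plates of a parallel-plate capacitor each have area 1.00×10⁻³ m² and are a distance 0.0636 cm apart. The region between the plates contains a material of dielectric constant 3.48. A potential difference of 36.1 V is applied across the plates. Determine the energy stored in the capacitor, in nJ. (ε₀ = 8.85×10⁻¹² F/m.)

C = κε₀A/d = 3.48 × 8.85×10⁻¹² × 1.00×10⁻³ / 6.36×10⁻⁴ = 4.84×10⁻¹¹ F.
U = ½CV² = ½ × 4.84×10⁻¹¹ × (36.1)² = 3.16×10⁻⁸ J.

31.6 nJ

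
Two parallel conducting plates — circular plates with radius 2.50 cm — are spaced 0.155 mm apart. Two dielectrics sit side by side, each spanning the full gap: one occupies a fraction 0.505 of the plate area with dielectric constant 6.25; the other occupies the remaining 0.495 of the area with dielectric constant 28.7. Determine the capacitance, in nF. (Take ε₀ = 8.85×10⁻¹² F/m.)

A = π(2.50 cm)² = 1.96×10⁻³ m².
Side-by-side slabs ⇒ two capacitors in parallel, each spanning the full gap.
C₁ = κ₁ε₀A₁/d = 6.25 × 8.85×10⁻¹² × 9.92×10⁻⁴ / 1.55×10⁻⁴ = 3.54×10⁻¹⁰ F.
C₂ = κ₂ε₀A₂/d = 28.7 × 8.85×10⁻¹² × 9.72×10⁻⁴ / 1.55×10⁻⁴ = 1.59×10⁻⁹ F.
C = C₁ + C₂ = 1.95×10⁻⁹ F.

1.95 nF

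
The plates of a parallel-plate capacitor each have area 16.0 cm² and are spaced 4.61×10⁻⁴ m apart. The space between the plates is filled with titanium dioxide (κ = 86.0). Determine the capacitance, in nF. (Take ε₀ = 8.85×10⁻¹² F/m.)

A = 16.0 cm² = 1.60×10⁻³ m².
C = κε₀A/d = 86.0 × 8.85×10⁻¹² × 1.60×10⁻³ / 4.61×10⁻⁴ = 2.64×10⁻⁹ F.

2.64 nF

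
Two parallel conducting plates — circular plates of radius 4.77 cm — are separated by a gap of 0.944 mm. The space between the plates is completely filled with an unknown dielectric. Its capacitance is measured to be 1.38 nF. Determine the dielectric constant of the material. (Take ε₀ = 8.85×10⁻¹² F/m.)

A = π(4.77 cm)² = 7.15×10⁻³ m².
κ = Cd/(ε₀A) = 1.38×10⁻⁹ × 9.44×10⁻⁴ / (8.85×10⁻¹² × 7.15×10⁻³) = 20.6.

κ ≈ 20.6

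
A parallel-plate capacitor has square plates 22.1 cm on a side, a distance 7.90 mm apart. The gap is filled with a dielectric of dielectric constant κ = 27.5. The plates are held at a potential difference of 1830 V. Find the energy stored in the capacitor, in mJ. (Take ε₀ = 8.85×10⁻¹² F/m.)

A = (22.1 cm)² = 4.88×10⁻² m².
C = κε₀A/d = 27.5 × 8.85×10⁻¹² × 4.88×10⁻² / 7.90×10⁻³ = 1.50×10⁻⁹ F.
U = ½CV² = ½ × 1.50×10⁻⁹ × (1830)² = 2.52×10⁻³ J.

2.52 mJ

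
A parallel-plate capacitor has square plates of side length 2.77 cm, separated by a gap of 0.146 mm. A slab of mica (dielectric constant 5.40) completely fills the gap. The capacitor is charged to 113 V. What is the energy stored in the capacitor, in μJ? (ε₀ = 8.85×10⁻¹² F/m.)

1.60 μJ

A = (2.77 cm)² = 7.67×10⁻⁴ m².
C = κε₀A/d = 5.40 × 8.85×10⁻¹² × 7.67×10⁻⁴ / 1.46×10⁻⁴ = 2.51×10⁻¹⁰ F.
U = ½CV² = ½ × 2.51×10⁻¹⁰ × (113)² = 1.60×10⁻⁶ J.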